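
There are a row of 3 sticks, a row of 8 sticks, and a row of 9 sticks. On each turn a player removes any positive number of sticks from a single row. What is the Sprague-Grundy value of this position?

2

Compute the nim-sum pairwise:
3 ^ 8 = 11
11 ^ 9 = 2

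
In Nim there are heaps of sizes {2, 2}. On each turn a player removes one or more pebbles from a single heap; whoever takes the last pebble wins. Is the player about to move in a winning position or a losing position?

Losing position

Nim-sum: 2 ⊕ 2 = 0.
The nim-sum is 0, so this is a P-position: the player to move is in a losing position under optimal play.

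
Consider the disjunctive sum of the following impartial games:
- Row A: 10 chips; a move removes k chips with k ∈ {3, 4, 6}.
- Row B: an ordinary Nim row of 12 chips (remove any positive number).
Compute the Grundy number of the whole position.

12

For row A, compute g(0), g(1), … with moves {3, 4, 6}:
k:     0  1  2  3  4  5  6  7  8  9 10
g(k):  0  0  0  1  1  1  2  2  2  0  0
So g(10) = 0.
Row B is a plain Nim row of size 12, so its Grundy value is 12.
By the Sprague-Grundy theorem, the Grundy value of a sum of independent games is the XOR of the component values.
Combined value = 0 XOR 12 = 12.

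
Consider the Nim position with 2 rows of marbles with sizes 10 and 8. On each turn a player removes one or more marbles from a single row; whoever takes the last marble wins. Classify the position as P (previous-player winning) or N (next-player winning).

N-position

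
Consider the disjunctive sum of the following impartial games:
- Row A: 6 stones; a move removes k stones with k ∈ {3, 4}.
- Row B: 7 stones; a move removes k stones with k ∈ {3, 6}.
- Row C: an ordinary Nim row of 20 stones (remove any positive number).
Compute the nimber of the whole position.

For row A, compute g(0), g(1), … with moves {3, 4}:
k:     0  1  2  3  4  5  6
g(k):  0  0  0  1  1  1  2
So g(6) = 2.
Build the Grundy sequence for row B with g(k) = mex{g(k−s) : s ∈ {3, 6}, s ≤ k}:
g(0) = mex{} = 0
g(1) = mex{} = 0
g(2) = mex{} = 0
g(3) = mex{0} = 1
g(4) = mex{0} = 1
g(5) = mex{0} = 1
g(6) = mex{0,1} = 2
g(7) = mex{0,1} = 2
So g(7) = 2.
Row C is a plain Nim row of size 20, so its Grundy value is 20.
By the Sprague-Grundy theorem, the Grundy value of a sum of independent games is the XOR of the component values.
Combined value = 2 ⊕ 2 ⊕ 20 = 20.

20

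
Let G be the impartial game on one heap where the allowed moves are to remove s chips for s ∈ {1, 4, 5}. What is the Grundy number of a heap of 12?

2

Build the Grundy sequence with g(k) = mex{g(k−s) : s ∈ {1, 4, 5}, s ≤ k}:
g(0) = mex{} = 0
g(1) = mex{0} = 1
g(2) = mex{1} = 0
g(3) = mex{0} = 1
g(4) = mex{0,1} = 2
g(5) = mex{0,1,2} = 3
g(6) = mex{0,1,3} = 2
g(7) = mex{0,1,2} = 3
g(8) = mex{1,2,3} = 0
g(9) = mex{0,2,3} = 1
g(10) = mex{1,2,3} = 0
g(11) = mex{0,2,3} = 1
g(12) = mex{0,1,3} = 2
So g(12) = 2.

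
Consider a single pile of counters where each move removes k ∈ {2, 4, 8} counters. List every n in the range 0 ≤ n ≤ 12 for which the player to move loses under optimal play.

0, 1, 6, 7, 12

Grundy values for subtraction set {2, 4, 8}:
k:     0  1  2  3  4  5  6  7  8  9 10 11 12
g(k):  0  0  1  1  2  2  0  0  1  1  2  2  0
The P-positions (g = 0) in 0..12 are 0, 1, 6, 7, 12.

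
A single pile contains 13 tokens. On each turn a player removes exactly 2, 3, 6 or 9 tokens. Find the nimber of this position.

0

Compute g(0), g(1), … for moves {2, 3, 6, 9}:
g(0) = mex{} = 0
g(1) = mex{} = 0
g(2) = mex{0} = 1
g(3) = mex{0} = 1
g(4) = mex{0,1} = 2
g(5) = mex{1} = 0
g(6) = mex{0,1,2} = 3
g(7) = mex{0,2} = 1
g(8) = mex{0,1,3} = 2
g(9) = mex{0,1,3} = 2
g(10) = mex{0,1,2} = 3
g(11) = mex{0,1,2} = 3
g(12) = mex{1,2,3} = 0
g(13) = mex{1,2,3} = 0
So g(13) = 0.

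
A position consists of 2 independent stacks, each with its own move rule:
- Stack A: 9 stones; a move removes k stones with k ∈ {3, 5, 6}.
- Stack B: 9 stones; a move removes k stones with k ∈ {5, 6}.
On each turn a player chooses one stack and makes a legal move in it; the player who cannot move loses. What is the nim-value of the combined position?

For stack A, compute g(0), g(1), … with moves {3, 5, 6}:
g(0) = mex{} = 0
g(1) = mex{} = 0
g(2) = mex{} = 0
g(3) = mex{0} = 1
g(4) = mex{0} = 1
g(5) = mex{0} = 1
g(6) = mex{0,1} = 2
g(7) = mex{0,1} = 2
g(8) = mex{0,1} = 2
g(9) = mex{1,2} = 0
So g(9) = 0.
For stack B, compute g(0), g(1), … with moves {5, 6}:
k:     0  1  2  3  4  5  6  7  8  9
g(k):  0  0  0  0  0  1  1  1  1  1
So g(9) = 1.
By the Sprague-Grundy theorem, the Grundy value of a sum of independent games is the XOR of the component values.
Combined value = 0 XOR 1 = 1.

1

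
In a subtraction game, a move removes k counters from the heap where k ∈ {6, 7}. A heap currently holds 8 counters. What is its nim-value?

Build the Grundy sequence with g(k) = mex{g(k−s) : s ∈ {6, 7}, s ≤ k}:
k:     0  1  2  3  4  5  6  7  8
g(k):  0  0  0  0  0  0  1  1  1
So g(8) = 1.

1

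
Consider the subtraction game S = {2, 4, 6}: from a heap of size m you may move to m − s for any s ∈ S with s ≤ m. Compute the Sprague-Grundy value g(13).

2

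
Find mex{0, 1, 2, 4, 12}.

3

The values 0, 1, 2 are all present; 3 is the first non-negative integer missing from the set.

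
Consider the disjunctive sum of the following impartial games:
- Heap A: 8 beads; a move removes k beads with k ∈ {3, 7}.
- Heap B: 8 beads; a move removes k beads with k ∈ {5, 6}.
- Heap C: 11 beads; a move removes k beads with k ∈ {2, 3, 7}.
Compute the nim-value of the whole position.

Build the Grundy sequence for heap A with g(k) = mex{g(k−s) : s ∈ {3, 7}, s ≤ k}:
k:     0  1  2  3  4  5  6  7  8
g(k):  0  0  0  1  1  1  0  2  2
So g(8) = 2.
Grundy values for heap B (subtraction set {5, 6}):
g(0) = mex{} = 0
g(1) = mex{} = 0
g(2) = mex{} = 0
g(3) = mex{} = 0
g(4) = mex{} = 0
g(5) = mex{0} = 1
g(6) = mex{0} = 1
g(7) = mex{0} = 1
g(8) = mex{0} = 1
So g(8) = 1.
For heap C, compute g(0), g(1), … with moves {2, 3, 7}:
g(0) = mex{} = 0
g(1) = mex{} = 0
g(2) = mex{0} = 1
g(3) = mex{0} = 1
g(4) = mex{0,1} = 2
g(5) = mex{1} = 0
g(6) = mex{1,2} = 0
g(7) = mex{0,2} = 1
g(8) = mex{0} = 1
g(9) = mex{0,1} = 2
g(10) = mex{1} = 0
g(11) = mex{1,2} = 0
So g(11) = 0.
The value of a disjunctive sum is the nim-sum of the parts.
Combined value = 2 ⊕ 1 ⊕ 0 = 3.

3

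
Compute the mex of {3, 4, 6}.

0

0 is not in the set, so the mex is 0.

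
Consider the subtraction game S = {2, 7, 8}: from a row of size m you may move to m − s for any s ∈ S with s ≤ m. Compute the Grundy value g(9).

2

Grundy values for subtraction set {2, 7, 8}:
g(0) = mex{} = 0
g(1) = mex{} = 0
g(2) = mex{0} = 1
g(3) = mex{0} = 1
g(4) = mex{1} = 0
g(5) = mex{1} = 0
g(6) = mex{0} = 1
g(7) = mex{0} = 1
g(8) = mex{0,1} = 2
g(9) = mex{0,1} = 2
So g(9) = 2.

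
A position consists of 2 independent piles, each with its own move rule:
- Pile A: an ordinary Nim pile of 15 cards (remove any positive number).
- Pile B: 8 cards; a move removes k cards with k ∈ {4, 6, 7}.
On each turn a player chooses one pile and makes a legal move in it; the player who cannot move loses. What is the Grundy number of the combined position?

13

Pile A is a plain Nim pile of size 15, so its Grundy value is 15.
Build the Grundy sequence for pile B with g(k) = mex{g(k−s) : s ∈ {4, 6, 7}, s ≤ k}:
g(0) = mex{} = 0
g(1) = mex{} = 0
g(2) = mex{} = 0
g(3) = mex{} = 0
g(4) = mex{0} = 1
g(5) = mex{0} = 1
g(6) = mex{0} = 1
g(7) = mex{0} = 1
g(8) = mex{0,1} = 2
So g(8) = 2.
The value of a disjunctive sum is the nim-sum of the parts.
Combined value = 15 ⊕ 2 = 13.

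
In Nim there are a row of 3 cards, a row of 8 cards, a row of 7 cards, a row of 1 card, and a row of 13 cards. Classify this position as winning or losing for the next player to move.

In binary:
  0011  (3)
  1000  (8)
  0111  (7)
  0001  (1)
  1101  (13)
  ----
  0000  (0)
The nim-sum is 0, so this is a P-position: the player to move is in a losing position under optimal play.

Losing position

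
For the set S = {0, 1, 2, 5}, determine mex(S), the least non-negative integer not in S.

3

The values 0, 1, 2 are all present; 3 is the first non-negative integer missing from the set.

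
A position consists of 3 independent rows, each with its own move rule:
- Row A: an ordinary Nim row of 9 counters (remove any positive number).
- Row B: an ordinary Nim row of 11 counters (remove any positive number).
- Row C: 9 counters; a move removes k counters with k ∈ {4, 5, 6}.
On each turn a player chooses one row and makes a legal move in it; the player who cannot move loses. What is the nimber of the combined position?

0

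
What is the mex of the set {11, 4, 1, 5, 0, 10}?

2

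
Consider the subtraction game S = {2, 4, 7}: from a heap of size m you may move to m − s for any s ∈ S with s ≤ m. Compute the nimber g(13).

Build the Grundy sequence with g(k) = mex{g(k−s) : s ∈ {2, 4, 7}, s ≤ k}:
k:     0  1  2  3  4  5  6  7  8  9 10 11 12 13
g(k):  0  0  1  1  2  2  0  3  1  0  2  1  0  2
So g(13) = 2.

2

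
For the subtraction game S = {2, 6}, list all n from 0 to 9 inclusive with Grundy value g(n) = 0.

0, 1, 4, 5, 8, 9

Grundy values for subtraction set {2, 6}:
k:     0  1  2  3  4  5  6  7  8  9
g(k):  0  0  1  1  0  0  1  1  0  0
The P-positions (g = 0) in 0..9 are 0, 1, 4, 5, 8, 9.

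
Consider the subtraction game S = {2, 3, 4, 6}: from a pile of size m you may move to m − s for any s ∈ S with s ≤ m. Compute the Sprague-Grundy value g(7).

3

Grundy values for subtraction set {2, 3, 4, 6}:
g(0) = mex{} = 0
g(1) = mex{} = 0
g(2) = mex{0} = 1
g(3) = mex{0} = 1
g(4) = mex{0,1} = 2
g(5) = mex{0,1} = 2
g(6) = mex{0,1,2} = 3
g(7) = mex{0,1,2} = 3
So g(7) = 3.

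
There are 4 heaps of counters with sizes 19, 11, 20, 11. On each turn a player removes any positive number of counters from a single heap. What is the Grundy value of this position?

7

Nim-sum: 19 ⊕ 11 ⊕ 20 ⊕ 11 = 7.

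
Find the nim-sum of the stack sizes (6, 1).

Compute the nim-sum pairwise:
6 ^ 1 = 7

7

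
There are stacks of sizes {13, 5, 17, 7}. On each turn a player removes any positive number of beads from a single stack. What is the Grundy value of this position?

30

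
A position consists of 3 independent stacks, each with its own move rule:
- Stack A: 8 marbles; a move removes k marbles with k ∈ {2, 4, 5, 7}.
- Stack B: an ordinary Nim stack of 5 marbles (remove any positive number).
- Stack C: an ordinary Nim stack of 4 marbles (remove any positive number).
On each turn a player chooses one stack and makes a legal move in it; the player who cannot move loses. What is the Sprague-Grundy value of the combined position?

Build the Grundy sequence for stack A with g(k) = mex{g(k−s) : s ∈ {2, 4, 5, 7}, s ≤ k}:
g(0) = mex{} = 0
g(1) = mex{} = 0
g(2) = mex{0} = 1
g(3) = mex{0} = 1
g(4) = mex{0,1} = 2
g(5) = mex{0,1} = 2
g(6) = mex{0,1,2} = 3
g(7) = mex{0,1,2} = 3
g(8) = mex{0,1,2,3} = 4
So g(8) = 4.
Stack B is a plain Nim stack of size 5, so its Grundy value is 5.
Stack C is a plain Nim stack of size 4, so its Grundy value is 4.
By the Sprague-Grundy theorem, the Grundy value of a sum of independent games is the XOR of the component values.
Combined value = 4 ⊕ 5 ⊕ 4 = 5.

5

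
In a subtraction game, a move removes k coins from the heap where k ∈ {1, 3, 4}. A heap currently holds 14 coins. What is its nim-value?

Compute g(0), g(1), … for moves {1, 3, 4}:
k:     0  1  2  3  4  5  6  7  8  9 10 11 12 13 14
g(k):  0  1  0  1  2  3  2  0  1  0  1  2  3  2  0
So g(14) = 0.

0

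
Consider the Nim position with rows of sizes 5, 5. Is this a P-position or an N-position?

P-position

Nim-sum: 5 ^ 5 = 0.
The nim-sum is 0, so this is a P-position: the player to move is in a losing position under optimal play.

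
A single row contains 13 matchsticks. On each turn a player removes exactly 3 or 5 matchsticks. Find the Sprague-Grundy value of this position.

1

Compute g(0), g(1), … for moves {3, 5}:
k:     0  1  2  3  4  5  6  7  8  9 10 11 12 13
g(k):  0  0  0  1  1  1  2  2  0  0  0  1  1  1
So g(13) = 1.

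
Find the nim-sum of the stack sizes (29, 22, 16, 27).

0

Compute the nim-sum pairwise:
29 ⊕ 22 = 11
11 ⊕ 16 = 27
27 ⊕ 27 = 0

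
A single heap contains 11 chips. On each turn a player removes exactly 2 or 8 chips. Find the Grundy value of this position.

0

Build the Grundy sequence with g(k) = mex{g(k−s) : s ∈ {2, 8}, s ≤ k}:
k:     0  1  2  3  4  5  6  7  8  9 10 11
g(k):  0  0  1  1  0  0  1  1  2  2  0  0
So g(11) = 0.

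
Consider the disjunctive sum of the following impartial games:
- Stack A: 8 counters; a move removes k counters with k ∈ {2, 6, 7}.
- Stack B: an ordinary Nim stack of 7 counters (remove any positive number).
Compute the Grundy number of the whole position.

Build the Grundy sequence for stack A with g(k) = mex{g(k−s) : s ∈ {2, 6, 7}, s ≤ k}:
k:     0  1  2  3  4  5  6  7  8
g(k):  0  0  1  1  0  0  1  1  2
So g(8) = 2.
Stack B is a plain Nim stack of size 7, so its Grundy value is 7.
By the Sprague-Grundy theorem, the Grundy value of a sum of independent games is the XOR of the component values.
Combined value = 2 XOR 7 = 5.

5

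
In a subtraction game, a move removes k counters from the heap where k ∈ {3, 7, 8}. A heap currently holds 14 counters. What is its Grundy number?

1

Grundy values for subtraction set {3, 7, 8}:
k:     0  1  2  3  4  5  6  7  8  9 10 11 12 13 14
g(k):  0  0  0  1  1  1  0  2  2  1  3  0  0  2  1
So g(14) = 1.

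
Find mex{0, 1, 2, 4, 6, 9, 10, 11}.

The values 0, 1, 2 are all present; 3 is the first non-negative integer missing from the set.

3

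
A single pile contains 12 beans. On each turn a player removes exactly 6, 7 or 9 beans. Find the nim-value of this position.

2

Grundy values for subtraction set {6, 7, 9}:
g(0) = mex{} = 0
g(1) = mex{} = 0
g(2) = mex{} = 0
g(3) = mex{} = 0
g(4) = mex{} = 0
g(5) = mex{} = 0
g(6) = mex{0} = 1
g(7) = mex{0} = 1
g(8) = mex{0} = 1
g(9) = mex{0} = 1
g(10) = mex{0} = 1
g(11) = mex{0} = 1
g(12) = mex{0,1} = 2
So g(12) = 2.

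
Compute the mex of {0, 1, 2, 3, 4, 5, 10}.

The values 0, 1, 2, 3, 4, 5 are all present; 6 is the first non-negative integer missing from the set.

6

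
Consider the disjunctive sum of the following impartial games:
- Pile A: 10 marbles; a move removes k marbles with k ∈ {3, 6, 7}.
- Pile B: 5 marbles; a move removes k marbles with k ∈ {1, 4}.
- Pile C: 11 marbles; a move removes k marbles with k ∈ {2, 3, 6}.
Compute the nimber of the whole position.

Build the Grundy sequence for pile A with g(k) = mex{g(k−s) : s ∈ {3, 6, 7}, s ≤ k}:
k:     0  1  2  3  4  5  6  7  8  9 10
g(k):  0  0  0  1  1  1  2  2  2  3  0
So g(10) = 0.
Build the Grundy sequence for pile B with g(k) = mex{g(k−s) : s ∈ {1, 4}, s ≤ k}:
g(0) = mex{} = 0
g(1) = mex{0} = 1
g(2) = mex{1} = 0
g(3) = mex{0} = 1
g(4) = mex{0,1} = 2
g(5) = mex{1,2} = 0
So g(5) = 0.
Grundy values for pile C (subtraction set {2, 3, 6}):
g(0) = mex{} = 0
g(1) = mex{} = 0
g(2) = mex{0} = 1
g(3) = mex{0} = 1
g(4) = mex{0,1} = 2
g(5) = mex{1} = 0
g(6) = mex{0,1,2} = 3
g(7) = mex{0,2} = 1
g(8) = mex{0,1,3} = 2
g(9) = mex{1,3} = 0
g(10) = mex{1,2} = 0
g(11) = mex{0,2} = 1
So g(11) = 1.
The value of a disjunctive sum is the nim-sum of the parts.
Combined value = 0 XOR 0 XOR 1 = 1.

1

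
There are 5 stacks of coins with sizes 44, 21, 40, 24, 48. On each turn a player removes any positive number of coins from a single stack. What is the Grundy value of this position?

57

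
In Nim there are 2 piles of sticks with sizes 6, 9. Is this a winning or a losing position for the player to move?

Winning position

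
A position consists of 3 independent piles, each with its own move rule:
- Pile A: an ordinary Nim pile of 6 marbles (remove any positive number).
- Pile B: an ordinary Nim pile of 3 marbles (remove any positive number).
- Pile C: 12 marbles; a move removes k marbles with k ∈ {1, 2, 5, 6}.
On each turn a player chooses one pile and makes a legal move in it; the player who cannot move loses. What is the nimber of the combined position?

Pile A is a plain Nim pile of size 6, so its Grundy value is 6.
Pile B is a plain Nim pile of size 3, so its Grundy value is 3.
Grundy values for pile C (subtraction set {1, 2, 5, 6}):
k:     0  1  2  3  4  5  6  7  8  9 10 11 12
g(k):  0  1  2  0  1  2  3  0  1  2  0  1  2
So g(12) = 2.
By the Sprague-Grundy theorem, the Grundy value of a sum of independent games is the XOR of the component values.
Combined value = 6 XOR 3 XOR 2 = 7.

7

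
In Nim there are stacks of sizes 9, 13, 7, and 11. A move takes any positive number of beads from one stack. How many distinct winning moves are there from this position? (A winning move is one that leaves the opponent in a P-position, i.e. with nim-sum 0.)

Compute the nim-sum pairwise:
9 ⊕ 13 = 4
4 ⊕ 7 = 3
3 ⊕ 11 = 8
The overall nim-sum is X = 8. A stack of size p has a winning move iff p XOR X < p (reduce it to p XOR X).
  9: 9 XOR 8 = 1 < 9 — winning move (to 1).
  13: 13 XOR 8 = 5 < 13 — winning move (to 5).
  7: 7 XOR 8 = 15 ≥ 7 — no move.
  11: 11 XOR 8 = 3 < 11 — winning move (to 3).
That gives 3 winning moves.

3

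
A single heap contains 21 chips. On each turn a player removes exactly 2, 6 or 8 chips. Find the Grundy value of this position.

Compute g(0), g(1), … for moves {2, 6, 8}:
k:     0  1  2  3  4  5  6  7  8  9 10 11 12 13 14 15 16 17 18 19 20 21
g(k):  0  0  1  1  0  0  1  1  2  2  3  3  2  2  0  0  1  1  0  0  1  1
So g(21) = 1.

1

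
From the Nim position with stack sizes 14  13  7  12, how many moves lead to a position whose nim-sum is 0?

3

Write each in binary and XOR column by column:
  1110  (14)
  1101  (13)
  0111  (7)
  1100  (12)
  ----
  1000  (8)
The overall nim-sum is X = 8. A stack of size p has a winning move iff p XOR X < p (reduce it to p XOR X).
  14: 14 XOR 8 = 6 < 14 — winning move (to 6).
  13: 13 XOR 8 = 5 < 13 — winning move (to 5).
  7: 7 XOR 8 = 15 ≥ 7 — no move.
  12: 12 XOR 8 = 4 < 12 — winning move (to 4).
That gives 3 winning moves.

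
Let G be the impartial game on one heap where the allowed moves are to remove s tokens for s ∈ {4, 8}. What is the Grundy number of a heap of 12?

Build the Grundy sequence with g(k) = mex{g(k−s) : s ∈ {4, 8}, s ≤ k}:
g(0) = mex{} = 0
g(1) = mex{} = 0
g(2) = mex{} = 0
g(3) = mex{} = 0
g(4) = mex{0} = 1
g(5) = mex{0} = 1
g(6) = mex{0} = 1
g(7) = mex{0} = 1
g(8) = mex{0,1} = 2
g(9) = mex{0,1} = 2
g(10) = mex{0,1} = 2
g(11) = mex{0,1} = 2
g(12) = mex{1,2} = 0
So g(12) = 0.

0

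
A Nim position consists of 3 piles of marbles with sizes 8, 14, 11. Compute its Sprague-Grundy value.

13

Write each in binary and XOR column by column:
  1000  (8)
  1110  (14)
  1011  (11)
  ----
  1101  (13)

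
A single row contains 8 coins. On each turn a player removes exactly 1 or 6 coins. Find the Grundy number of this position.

1

Build the Grundy sequence with g(k) = mex{g(k−s) : s ∈ {1, 6}, s ≤ k}:
g(0) = mex{} = 0
g(1) = mex{0} = 1
g(2) = mex{1} = 0
g(3) = mex{0} = 1
g(4) = mex{1} = 0
g(5) = mex{0} = 1
g(6) = mex{0,1} = 2
g(7) = mex{1,2} = 0
g(8) = mex{0} = 1
So g(8) = 1.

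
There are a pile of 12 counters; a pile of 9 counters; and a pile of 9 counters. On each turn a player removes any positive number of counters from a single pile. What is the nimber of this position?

12

Write each in binary and XOR column by column:
  1100  (12)
  1001  (9)
  1001  (9)
  ----
  1100  (12)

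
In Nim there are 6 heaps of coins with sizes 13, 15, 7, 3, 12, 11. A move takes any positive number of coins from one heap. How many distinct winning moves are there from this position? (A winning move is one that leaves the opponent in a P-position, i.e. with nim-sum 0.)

5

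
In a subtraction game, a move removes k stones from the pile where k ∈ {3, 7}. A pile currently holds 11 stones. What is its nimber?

0

Grundy values for subtraction set {3, 7}:
k:     0  1  2  3  4  5  6  7  8  9 10 11
g(k):  0  0  0  1  1  1  0  2  2  1  0  0
So g(11) = 0.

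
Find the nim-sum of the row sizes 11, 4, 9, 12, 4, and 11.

5

Nim-sum: 11 ⊕ 4 ⊕ 9 ⊕ 12 ⊕ 4 ⊕ 11 = 5.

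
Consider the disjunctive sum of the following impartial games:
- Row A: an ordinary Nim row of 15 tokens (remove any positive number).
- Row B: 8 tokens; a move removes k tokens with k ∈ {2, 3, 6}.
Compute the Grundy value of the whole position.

13

Row A is a plain Nim row of size 15, so its Grundy value is 15.
Build the Grundy sequence for row B with g(k) = mex{g(k−s) : s ∈ {2, 3, 6}, s ≤ k}:
k:     0  1  2  3  4  5  6  7  8
g(k):  0  0  1  1  2  0  3  1  2
So g(8) = 2.
The value of a disjunctive sum is the nim-sum of the parts.
Combined value = 15 XOR 2 = 13.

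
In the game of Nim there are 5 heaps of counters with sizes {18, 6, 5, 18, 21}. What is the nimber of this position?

Compute the nim-sum pairwise:
18 ⊕ 6 = 20
20 ⊕ 5 = 17
17 ⊕ 18 = 3
3 ⊕ 21 = 22

22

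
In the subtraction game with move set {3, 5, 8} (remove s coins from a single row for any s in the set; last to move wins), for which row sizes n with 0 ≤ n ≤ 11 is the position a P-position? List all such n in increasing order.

0, 1, 2, 11

Grundy values for subtraction set {3, 5, 8}:
k:     0  1  2  3  4  5  6  7  8  9 10 11
g(k):  0  0  0  1  1  1  2  2  2  3  3  0
The P-positions (g = 0) in 0..11 are 0, 1, 2, 11.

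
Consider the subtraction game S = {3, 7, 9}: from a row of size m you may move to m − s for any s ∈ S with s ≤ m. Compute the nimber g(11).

3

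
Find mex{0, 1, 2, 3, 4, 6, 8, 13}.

The values 0, 1, 2, 3, 4 are all present; 5 is the first non-negative integer missing from the set.

5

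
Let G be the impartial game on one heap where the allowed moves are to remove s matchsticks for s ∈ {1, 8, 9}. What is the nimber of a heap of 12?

2

Build the Grundy sequence with g(k) = mex{g(k−s) : s ∈ {1, 8, 9}, s ≤ k}:
k:     0  1  2  3  4  5  6  7  8  9 10 11 12
g(k):  0  1  0  1  0  1  0  1  2  3  2  3  2
So g(12) = 2.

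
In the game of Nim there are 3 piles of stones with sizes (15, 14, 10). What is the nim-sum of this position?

11

Nim-sum: 15 XOR 14 XOR 10 = 11.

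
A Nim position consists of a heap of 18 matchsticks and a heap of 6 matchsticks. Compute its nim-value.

Compute the nim-sum pairwise:
18 ⊕ 6 = 20

20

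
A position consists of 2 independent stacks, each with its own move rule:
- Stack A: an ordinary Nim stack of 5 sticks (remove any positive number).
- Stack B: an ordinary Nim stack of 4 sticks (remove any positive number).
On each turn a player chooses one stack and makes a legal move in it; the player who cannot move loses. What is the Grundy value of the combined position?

Stack A is a plain Nim stack of size 5, so its Grundy value is 5.
Stack B is a plain Nim stack of size 4, so its Grundy value is 4.
The value of a disjunctive sum is the nim-sum of the parts.
Combined value = 5 XOR 4 = 1.

1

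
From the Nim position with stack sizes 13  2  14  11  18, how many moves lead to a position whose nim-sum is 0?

1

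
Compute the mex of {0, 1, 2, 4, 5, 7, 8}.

The values 0, 1, 2 are all present; 3 is the first non-negative integer missing from the set.

3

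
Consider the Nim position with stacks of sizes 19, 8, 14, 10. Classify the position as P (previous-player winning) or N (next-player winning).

Compute the nim-sum pairwise:
19 XOR 8 = 27
27 XOR 14 = 21
21 XOR 10 = 31
The nim-sum is 31 ≠ 0, so this is an N-position: the player to move can win.

N-position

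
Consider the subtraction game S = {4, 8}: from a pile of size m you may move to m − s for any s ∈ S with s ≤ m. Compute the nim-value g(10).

2

Compute g(0), g(1), … for moves {4, 8}:
k:     0  1  2  3  4  5  6  7  8  9 10
g(k):  0  0  0  0  1  1  1  1  2  2  2
So g(10) = 2.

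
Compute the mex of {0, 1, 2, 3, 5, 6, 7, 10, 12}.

4

The values 0, 1, 2, 3 are all present; 4 is the first non-negative integer missing from the set.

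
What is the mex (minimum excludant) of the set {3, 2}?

0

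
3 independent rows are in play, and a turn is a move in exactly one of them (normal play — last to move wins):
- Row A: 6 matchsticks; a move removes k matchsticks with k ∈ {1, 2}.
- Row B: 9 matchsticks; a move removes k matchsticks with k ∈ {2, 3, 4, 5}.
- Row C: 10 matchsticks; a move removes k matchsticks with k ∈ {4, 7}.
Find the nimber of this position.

3

Build the Grundy sequence for row A with g(k) = mex{g(k−s) : s ∈ {1, 2}, s ≤ k}:
k:     0  1  2  3  4  5  6
g(k):  0  1  2  0  1  2  0
So g(6) = 0.
Grundy values for row B (subtraction set {2, 3, 4, 5}):
k:     0  1  2  3  4  5  6  7  8  9
g(k):  0  0  1  1  2  2  3  0  0  1
So g(9) = 1.
Grundy values for row C (subtraction set {4, 7}):
k:     0  1  2  3  4  5  6  7  8  9 10
g(k):  0  0  0  0  1  1  1  1  2  2  2
So g(10) = 2.
By the Sprague-Grundy theorem, the Grundy value of a sum of independent games is the XOR of the component values.
Combined value = 0 ⊕ 1 ⊕ 2 = 3.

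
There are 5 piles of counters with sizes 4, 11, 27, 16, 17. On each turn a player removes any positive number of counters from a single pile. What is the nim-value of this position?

Nim-sum: 4 ^ 11 ^ 27 ^ 16 ^ 17 = 21.

21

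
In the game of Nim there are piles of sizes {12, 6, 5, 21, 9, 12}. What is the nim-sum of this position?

31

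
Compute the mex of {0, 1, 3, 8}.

2

The values 0, 1 are all present; 2 is the first non-negative integer missing from the set.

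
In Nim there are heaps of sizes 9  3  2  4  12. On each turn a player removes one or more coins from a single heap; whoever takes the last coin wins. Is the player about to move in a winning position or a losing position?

Losing position

In binary:
  1001  (9)
  0011  (3)
  0010  (2)
  0100  (4)
  1100  (12)
  ----
  0000  (0)
The nim-sum is 0, so this is a P-position: the player to move is in a losing position under optimal play.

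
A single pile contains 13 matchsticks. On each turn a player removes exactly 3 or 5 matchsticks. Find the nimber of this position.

Compute g(0), g(1), … for moves {3, 5}:
k:     0  1  2  3  4  5  6  7  8  9 10 11 12 13
g(k):  0  0  0  1  1  1  2  2  0  0  0  1  1  1
So g(13) = 1.

1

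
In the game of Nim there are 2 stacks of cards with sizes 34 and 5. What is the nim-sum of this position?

Nim-sum: 34 XOR 5 = 39.

39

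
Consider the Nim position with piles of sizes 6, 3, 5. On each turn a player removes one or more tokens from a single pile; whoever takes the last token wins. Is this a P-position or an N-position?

P-position

Compute the nim-sum pairwise:
6 XOR 3 = 5
5 XOR 5 = 0
The nim-sum is 0, so this is a P-position: the player to move is in a losing position under optimal play.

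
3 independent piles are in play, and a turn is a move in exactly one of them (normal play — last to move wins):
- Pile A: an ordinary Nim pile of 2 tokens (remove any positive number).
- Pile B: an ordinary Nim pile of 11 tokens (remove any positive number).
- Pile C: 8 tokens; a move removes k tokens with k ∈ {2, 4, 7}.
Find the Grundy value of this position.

Pile A is a plain Nim pile of size 2, so its Grundy value is 2.
Pile B is a plain Nim pile of size 11, so its Grundy value is 11.
Grundy values for pile C (subtraction set {2, 4, 7}):
g(0) = mex{} = 0
g(1) = mex{} = 0
g(2) = mex{0} = 1
g(3) = mex{0} = 1
g(4) = mex{0,1} = 2
g(5) = mex{0,1} = 2
g(6) = mex{1,2} = 0
g(7) = mex{0,1,2} = 3
g(8) = mex{0,2} = 1
So g(8) = 1.
By the Sprague-Grundy theorem, the Grundy value of a sum of independent games is the XOR of the component values.
Combined value = 2 XOR 11 XOR 1 = 8.

8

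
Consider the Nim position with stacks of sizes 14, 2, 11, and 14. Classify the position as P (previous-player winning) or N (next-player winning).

N-position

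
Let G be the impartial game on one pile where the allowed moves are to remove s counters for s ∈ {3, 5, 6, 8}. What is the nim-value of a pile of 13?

Grundy values for subtraction set {3, 5, 6, 8}:
g(0) = mex{} = 0
g(1) = mex{} = 0
g(2) = mex{} = 0
g(3) = mex{0} = 1
g(4) = mex{0} = 1
g(5) = mex{0} = 1
g(6) = mex{0,1} = 2
g(7) = mex{0,1} = 2
g(8) = mex{0,1} = 2
g(9) = mex{0,1,2} = 3
g(10) = mex{0,1,2} = 3
g(11) = mex{1,2} = 0
g(12) = mex{1,2,3} = 0
g(13) = mex{1,2,3} = 0
So g(13) = 0.

0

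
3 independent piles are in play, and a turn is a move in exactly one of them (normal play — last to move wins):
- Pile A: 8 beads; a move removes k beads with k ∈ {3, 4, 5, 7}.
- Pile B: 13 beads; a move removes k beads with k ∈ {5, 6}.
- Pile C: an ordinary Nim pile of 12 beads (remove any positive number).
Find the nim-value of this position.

14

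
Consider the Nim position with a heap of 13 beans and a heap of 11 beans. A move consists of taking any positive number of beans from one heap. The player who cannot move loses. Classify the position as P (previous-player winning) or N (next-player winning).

N-position

Compute the nim-sum pairwise:
13 ^ 11 = 6
The nim-sum is 6 ≠ 0, so this is an N-position: the player to move can win.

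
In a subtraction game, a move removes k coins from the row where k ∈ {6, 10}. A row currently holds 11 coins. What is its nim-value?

Grundy values for subtraction set {6, 10}:
k:     0  1  2  3  4  5  6  7  8  9 10 11
g(k):  0  0  0  0  0  0  1  1  1  1  1  1
So g(11) = 1.

1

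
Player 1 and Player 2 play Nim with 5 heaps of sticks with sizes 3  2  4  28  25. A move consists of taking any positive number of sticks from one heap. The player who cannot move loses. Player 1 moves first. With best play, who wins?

Nim-sum: 3 XOR 2 XOR 4 XOR 28 XOR 25 = 0.
The nim-sum is 0, so this is a P-position: the player to move is in a losing position under optimal play; Player 1 is about to move from it and so loses — Player 2 wins.

Player 2 wins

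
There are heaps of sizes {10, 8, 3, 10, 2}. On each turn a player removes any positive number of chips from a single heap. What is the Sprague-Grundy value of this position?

Nim-sum: 10 ⊕ 8 ⊕ 3 ⊕ 10 ⊕ 2 = 9.

9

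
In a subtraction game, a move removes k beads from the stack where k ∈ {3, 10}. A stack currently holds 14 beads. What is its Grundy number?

Grundy values for subtraction set {3, 10}:
k:     0  1  2  3  4  5  6  7  8  9 10 11 12 13 14
g(k):  0  0  0  1  1  1  0  0  0  1  1  1  2  0  0
So g(14) = 0.

0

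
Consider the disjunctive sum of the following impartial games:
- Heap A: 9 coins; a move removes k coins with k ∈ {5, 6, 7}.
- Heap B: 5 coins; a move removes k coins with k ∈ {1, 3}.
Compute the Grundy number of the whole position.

0

For heap A, compute g(0), g(1), … with moves {5, 6, 7}:
g(0) = mex{} = 0
g(1) = mex{} = 0
g(2) = mex{} = 0
g(3) = mex{} = 0
g(4) = mex{} = 0
g(5) = mex{0} = 1
g(6) = mex{0} = 1
g(7) = mex{0} = 1
g(8) = mex{0} = 1
g(9) = mex{0} = 1
So g(9) = 1.
Build the Grundy sequence for heap B with g(k) = mex{g(k−s) : s ∈ {1, 3}, s ≤ k}:
g(0) = mex{} = 0
g(1) = mex{0} = 1
g(2) = mex{1} = 0
g(3) = mex{0} = 1
g(4) = mex{1} = 0
g(5) = mex{0} = 1
So g(5) = 1.
The value of a disjunctive sum is the nim-sum of the parts.
Combined value = 1 XOR 1 = 0.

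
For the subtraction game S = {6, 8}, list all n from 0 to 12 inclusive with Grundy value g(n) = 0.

0, 1, 2, 3, 4, 5

Grundy values for subtraction set {6, 8}:
k:     0  1  2  3  4  5  6  7  8  9 10 11 12
g(k):  0  0  0  0  0  0  1  1  1  1  1  1  2
The P-positions (g = 0) in 0..12 are 0, 1, 2, 3, 4, 5.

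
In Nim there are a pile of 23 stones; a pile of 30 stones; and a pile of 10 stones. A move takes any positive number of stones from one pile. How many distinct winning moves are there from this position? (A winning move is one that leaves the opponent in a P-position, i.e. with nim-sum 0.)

3

Nim-sum: 23 XOR 30 XOR 10 = 3.
The overall nim-sum is X = 3. A pile of size p has a winning move iff p XOR X < p (reduce it to p XOR X).
  23: 23 XOR 3 = 20 < 23 — winning move (to 20).
  30: 30 XOR 3 = 29 < 30 — winning move (to 29).
  10: 10 XOR 3 = 9 < 10 — winning move (to 9).
That gives 3 winning moves.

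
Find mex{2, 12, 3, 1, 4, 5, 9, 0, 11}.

6

The values 0, 1, 2, 3, 4, 5 are all present; 6 is the first non-negative integer missing from the set.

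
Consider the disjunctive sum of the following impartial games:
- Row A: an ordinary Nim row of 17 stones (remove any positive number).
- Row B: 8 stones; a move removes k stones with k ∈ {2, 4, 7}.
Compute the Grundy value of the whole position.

Row A is a plain Nim row of size 17, so its Grundy value is 17.
Grundy values for row B (subtraction set {2, 4, 7}):
k:     0  1  2  3  4  5  6  7  8
g(k):  0  0  1  1  2  2  0  3  1
So g(8) = 1.
By the Sprague-Grundy theorem, the Grundy value of a sum of independent games is the XOR of the component values.
Combined value = 17 XOR 1 = 16.

16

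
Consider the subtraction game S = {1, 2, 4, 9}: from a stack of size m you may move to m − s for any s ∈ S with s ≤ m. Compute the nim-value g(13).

2

Grundy values for subtraction set {1, 2, 4, 9}:
k:     0  1  2  3  4  5  6  7  8  9 10 11 12 13
g(k):  0  1  2  0  1  2  0  1  2  3  4  0  1  2
So g(13) = 2.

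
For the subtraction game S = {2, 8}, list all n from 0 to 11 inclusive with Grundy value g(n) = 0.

0, 1, 4, 5, 10, 11

Compute g(0), g(1), … for moves {2, 8}:
k:     0  1  2  3  4  5  6  7  8  9 10 11
g(k):  0  0  1  1  0  0  1  1  2  2  0  0
The P-positions (g = 0) in 0..11 are 0, 1, 4, 5, 10, 11.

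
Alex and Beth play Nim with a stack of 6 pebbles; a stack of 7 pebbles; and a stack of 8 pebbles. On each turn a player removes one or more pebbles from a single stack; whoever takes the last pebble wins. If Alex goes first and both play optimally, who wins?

In binary:
  0110  (6)
  0111  (7)
  1000  (8)
  ----
  1001  (9)
The nim-sum is 9 ≠ 0, so this is an N-position: the player to move can win; Alex has a winning move.

Alex wins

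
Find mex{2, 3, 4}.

0 is not in the set, so the mex is 0.

0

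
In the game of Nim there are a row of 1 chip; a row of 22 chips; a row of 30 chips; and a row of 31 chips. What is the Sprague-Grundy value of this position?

22

Write each in binary and XOR column by column:
  00001  (1)
  10110  (22)
  11110  (30)
  11111  (31)
  -----
  10110  (22)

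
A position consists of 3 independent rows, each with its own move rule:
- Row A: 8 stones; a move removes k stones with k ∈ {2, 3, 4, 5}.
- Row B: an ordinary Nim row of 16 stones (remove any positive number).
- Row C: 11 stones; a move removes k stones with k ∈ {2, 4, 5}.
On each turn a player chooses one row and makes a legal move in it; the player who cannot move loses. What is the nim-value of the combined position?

Grundy values for row A (subtraction set {2, 3, 4, 5}):
g(0) = mex{} = 0
g(1) = mex{} = 0
g(2) = mex{0} = 1
g(3) = mex{0} = 1
g(4) = mex{0,1} = 2
g(5) = mex{0,1} = 2
g(6) = mex{0,1,2} = 3
g(7) = mex{1,2} = 0
g(8) = mex{1,2,3} = 0
So g(8) = 0.
Row B is a plain Nim row of size 16, so its Grundy value is 16.
Grundy values for row C (subtraction set {2, 4, 5}):
k:     0  1  2  3  4  5  6  7  8  9 10 11
g(k):  0  0  1  1  2  2  3  0  0  1  1  2
So g(11) = 2.
By the Sprague-Grundy theorem, the Grundy value of a sum of independent games is the XOR of the component values.
Combined value = 0 XOR 16 XOR 2 = 18.

18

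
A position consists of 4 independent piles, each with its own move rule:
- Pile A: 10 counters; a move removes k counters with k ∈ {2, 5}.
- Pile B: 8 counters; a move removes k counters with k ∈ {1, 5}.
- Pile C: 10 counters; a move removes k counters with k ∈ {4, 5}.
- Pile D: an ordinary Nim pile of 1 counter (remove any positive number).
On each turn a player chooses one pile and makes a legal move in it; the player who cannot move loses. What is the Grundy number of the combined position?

0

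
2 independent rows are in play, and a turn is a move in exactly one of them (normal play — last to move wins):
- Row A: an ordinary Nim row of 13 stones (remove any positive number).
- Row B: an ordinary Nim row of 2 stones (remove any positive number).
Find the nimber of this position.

15

Row A is a plain Nim row of size 13, so its Grundy value is 13.
Row B is a plain Nim row of size 2, so its Grundy value is 2.
The value of a disjunctive sum is the nim-sum of the parts.
Combined value = 13 XOR 2 = 15.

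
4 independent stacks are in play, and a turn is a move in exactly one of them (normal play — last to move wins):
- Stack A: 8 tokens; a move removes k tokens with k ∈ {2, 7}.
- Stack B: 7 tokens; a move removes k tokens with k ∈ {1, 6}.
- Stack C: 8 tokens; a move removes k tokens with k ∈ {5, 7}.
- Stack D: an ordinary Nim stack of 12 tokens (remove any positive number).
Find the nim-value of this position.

Grundy values for stack A (subtraction set {2, 7}):
k:     0  1  2  3  4  5  6  7  8
g(k):  0  0  1  1  0  0  1  1  2
So g(8) = 2.
Grundy values for stack B (subtraction set {1, 6}):
g(0) = mex{} = 0
g(1) = mex{0} = 1
g(2) = mex{1} = 0
g(3) = mex{0} = 1
g(4) = mex{1} = 0
g(5) = mex{0} = 1
g(6) = mex{0,1} = 2
g(7) = mex{1,2} = 0
So g(7) = 0.
Grundy values for stack C (subtraction set {5, 7}):
g(0) = mex{} = 0
g(1) = mex{} = 0
g(2) = mex{} = 0
g(3) = mex{} = 0
g(4) = mex{} = 0
g(5) = mex{0} = 1
g(6) = mex{0} = 1
g(7) = mex{0} = 1
g(8) = mex{0} = 1
So g(8) = 1.
Stack D is a plain Nim stack of size 12, so its Grundy value is 12.
The value of a disjunctive sum is the nim-sum of the parts.
Combined value = 2 ⊕ 0 ⊕ 1 ⊕ 12 = 15.

15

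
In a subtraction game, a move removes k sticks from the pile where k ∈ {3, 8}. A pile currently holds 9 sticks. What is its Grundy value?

Compute g(0), g(1), … for moves {3, 8}:
g(0) = mex{} = 0
g(1) = mex{} = 0
g(2) = mex{} = 0
g(3) = mex{0} = 1
g(4) = mex{0} = 1
g(5) = mex{0} = 1
g(6) = mex{1} = 0
g(7) = mex{1} = 0
g(8) = mex{0,1} = 2
g(9) = mex{0} = 1
So g(9) = 1.

1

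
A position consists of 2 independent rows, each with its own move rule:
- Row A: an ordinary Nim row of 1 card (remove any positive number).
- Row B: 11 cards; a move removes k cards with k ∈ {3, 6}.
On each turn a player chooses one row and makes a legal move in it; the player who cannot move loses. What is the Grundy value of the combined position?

Row A is a plain Nim row of size 1, so its Grundy value is 1.
Grundy values for row B (subtraction set {3, 6}):
k:     0  1  2  3  4  5  6  7  8  9 10 11
g(k):  0  0  0  1  1  1  2  2  2  0  0  0
So g(11) = 0.
By the Sprague-Grundy theorem, the Grundy value of a sum of independent games is the XOR of the component values.
Combined value = 1 XOR 0 = 1.

1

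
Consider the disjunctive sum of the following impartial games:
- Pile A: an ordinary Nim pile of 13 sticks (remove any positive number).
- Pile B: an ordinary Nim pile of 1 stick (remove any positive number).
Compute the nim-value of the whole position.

12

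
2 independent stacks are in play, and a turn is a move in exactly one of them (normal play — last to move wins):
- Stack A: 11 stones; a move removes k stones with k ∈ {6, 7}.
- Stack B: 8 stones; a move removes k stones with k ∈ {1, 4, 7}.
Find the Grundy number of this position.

1

For stack A, compute g(0), g(1), … with moves {6, 7}:
k:     0  1  2  3  4  5  6  7  8  9 10 11
g(k):  0  0  0  0  0  0  1  1  1  1  1  1
So g(11) = 1.
Grundy values for stack B (subtraction set {1, 4, 7}):
k:     0  1  2  3  4  5  6  7  8
g(k):  0  1  0  1  2  0  1  2  0
So g(8) = 0.
By the Sprague-Grundy theorem, the Grundy value of a sum of independent games is the XOR of the component values.
Combined value = 1 ⊕ 0 = 1.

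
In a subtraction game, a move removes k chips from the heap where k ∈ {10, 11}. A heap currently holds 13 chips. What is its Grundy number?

Compute g(0), g(1), … for moves {10, 11}:
k:     0  1  2  3  4  5  6  7  8  9 10 11 12 13
g(k):  0  0  0  0  0  0  0  0  0  0  1  1  1  1
So g(13) = 1.

1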